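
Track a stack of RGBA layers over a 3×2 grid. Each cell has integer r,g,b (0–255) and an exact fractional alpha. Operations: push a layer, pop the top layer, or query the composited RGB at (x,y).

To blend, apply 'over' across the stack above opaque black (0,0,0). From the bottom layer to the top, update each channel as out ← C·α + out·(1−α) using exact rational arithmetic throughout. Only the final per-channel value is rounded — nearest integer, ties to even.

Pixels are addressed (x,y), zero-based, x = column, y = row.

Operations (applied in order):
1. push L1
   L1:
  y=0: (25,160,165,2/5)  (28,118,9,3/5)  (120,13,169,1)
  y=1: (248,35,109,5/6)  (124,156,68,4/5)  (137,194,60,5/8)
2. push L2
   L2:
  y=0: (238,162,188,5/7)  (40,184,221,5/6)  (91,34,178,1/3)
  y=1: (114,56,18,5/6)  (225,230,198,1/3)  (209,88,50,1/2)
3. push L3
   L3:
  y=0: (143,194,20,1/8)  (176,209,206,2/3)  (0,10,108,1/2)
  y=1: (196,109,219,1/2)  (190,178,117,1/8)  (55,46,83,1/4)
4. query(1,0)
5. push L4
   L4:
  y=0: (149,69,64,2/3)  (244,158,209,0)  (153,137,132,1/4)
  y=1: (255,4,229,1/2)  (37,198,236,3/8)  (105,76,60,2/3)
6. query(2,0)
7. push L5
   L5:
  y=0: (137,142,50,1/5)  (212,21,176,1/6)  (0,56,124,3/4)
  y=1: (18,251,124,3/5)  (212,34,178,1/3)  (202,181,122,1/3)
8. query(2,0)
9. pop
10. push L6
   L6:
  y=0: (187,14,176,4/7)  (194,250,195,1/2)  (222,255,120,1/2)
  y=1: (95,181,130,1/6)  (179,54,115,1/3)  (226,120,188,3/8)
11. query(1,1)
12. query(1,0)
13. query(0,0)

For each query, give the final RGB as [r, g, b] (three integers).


at x=1,y=0 over L1,L2,L3:
L1 α=3/5: [84/5, 354/5, 27/5]
L2 α=5/6: [542/15, 2477/15, 2776/15]
L3 α=2/3: [5822/45, 8747/45, 8956/45]
= [129, 194, 199]

at x=2,y=0 over L1,L2,L3,L4:
+L1 (α=1) → [120, 13, 169]
+L2 (α=1/3) → [331/3, 20, 172]
+L3 (α=1/2) → [331/6, 15, 140]
+L4 (α=1/4) → [637/8, 91/2, 138]
rounded: [80, 46, 138]

at x=2,y=0 over L1,L2,L3,L4,L5:
L1 α=1: [120, 13, 169]
L2 α=1/3: [331/3, 20, 172]
L3 α=1/2: [331/6, 15, 140]
L4 α=1/4: [637/8, 91/2, 138]
L5 α=3/4: [637/32, 427/8, 255/2]
→ [20, 53, 128]

(1,1) stack=L1,L2,L3,L4,L6; from [0,0,0]:
L1 α=4/5: [496/5, 624/5, 272/5]
L2 α=1/3: [2117/15, 2398/15, 1534/15]
L3 α=1/8: [17669/120, 2432/15, 12493/120]
L4 α=3/8: [20333/192, 2107/12, 29485/192]
L6 α=1/3: [37517/288, 2431/18, 40525/288]
→ [130, 135, 141]

query (1,0) [L1,L2,L3,L4,L6] — begin 0,0,0
L1 α=3/5: [84/5, 354/5, 27/5]
L2 α=5/6: [542/15, 2477/15, 2776/15]
L3 α=2/3: [5822/45, 8747/45, 8956/45]
L4 α=0: [5822/45, 8747/45, 8956/45]
L6 α=1/2: [7276/45, 19997/90, 17731/90]
→ [162, 222, 197]

(0,0) stack=L1,L2,L3,L4,L6; from [0,0,0]:
after L1 α=2/5: [10, 64, 66]
after L2 α=5/7: [1210/7, 134, 1072/7]
after L3 α=1/8: [1353/8, 283/2, 273/2]
after L4 α=2/3: [3737/24, 559/6, 529/6]
after L6 α=4/7: [9721/56, 671/14, 1937/14]
→ [174, 48, 138]


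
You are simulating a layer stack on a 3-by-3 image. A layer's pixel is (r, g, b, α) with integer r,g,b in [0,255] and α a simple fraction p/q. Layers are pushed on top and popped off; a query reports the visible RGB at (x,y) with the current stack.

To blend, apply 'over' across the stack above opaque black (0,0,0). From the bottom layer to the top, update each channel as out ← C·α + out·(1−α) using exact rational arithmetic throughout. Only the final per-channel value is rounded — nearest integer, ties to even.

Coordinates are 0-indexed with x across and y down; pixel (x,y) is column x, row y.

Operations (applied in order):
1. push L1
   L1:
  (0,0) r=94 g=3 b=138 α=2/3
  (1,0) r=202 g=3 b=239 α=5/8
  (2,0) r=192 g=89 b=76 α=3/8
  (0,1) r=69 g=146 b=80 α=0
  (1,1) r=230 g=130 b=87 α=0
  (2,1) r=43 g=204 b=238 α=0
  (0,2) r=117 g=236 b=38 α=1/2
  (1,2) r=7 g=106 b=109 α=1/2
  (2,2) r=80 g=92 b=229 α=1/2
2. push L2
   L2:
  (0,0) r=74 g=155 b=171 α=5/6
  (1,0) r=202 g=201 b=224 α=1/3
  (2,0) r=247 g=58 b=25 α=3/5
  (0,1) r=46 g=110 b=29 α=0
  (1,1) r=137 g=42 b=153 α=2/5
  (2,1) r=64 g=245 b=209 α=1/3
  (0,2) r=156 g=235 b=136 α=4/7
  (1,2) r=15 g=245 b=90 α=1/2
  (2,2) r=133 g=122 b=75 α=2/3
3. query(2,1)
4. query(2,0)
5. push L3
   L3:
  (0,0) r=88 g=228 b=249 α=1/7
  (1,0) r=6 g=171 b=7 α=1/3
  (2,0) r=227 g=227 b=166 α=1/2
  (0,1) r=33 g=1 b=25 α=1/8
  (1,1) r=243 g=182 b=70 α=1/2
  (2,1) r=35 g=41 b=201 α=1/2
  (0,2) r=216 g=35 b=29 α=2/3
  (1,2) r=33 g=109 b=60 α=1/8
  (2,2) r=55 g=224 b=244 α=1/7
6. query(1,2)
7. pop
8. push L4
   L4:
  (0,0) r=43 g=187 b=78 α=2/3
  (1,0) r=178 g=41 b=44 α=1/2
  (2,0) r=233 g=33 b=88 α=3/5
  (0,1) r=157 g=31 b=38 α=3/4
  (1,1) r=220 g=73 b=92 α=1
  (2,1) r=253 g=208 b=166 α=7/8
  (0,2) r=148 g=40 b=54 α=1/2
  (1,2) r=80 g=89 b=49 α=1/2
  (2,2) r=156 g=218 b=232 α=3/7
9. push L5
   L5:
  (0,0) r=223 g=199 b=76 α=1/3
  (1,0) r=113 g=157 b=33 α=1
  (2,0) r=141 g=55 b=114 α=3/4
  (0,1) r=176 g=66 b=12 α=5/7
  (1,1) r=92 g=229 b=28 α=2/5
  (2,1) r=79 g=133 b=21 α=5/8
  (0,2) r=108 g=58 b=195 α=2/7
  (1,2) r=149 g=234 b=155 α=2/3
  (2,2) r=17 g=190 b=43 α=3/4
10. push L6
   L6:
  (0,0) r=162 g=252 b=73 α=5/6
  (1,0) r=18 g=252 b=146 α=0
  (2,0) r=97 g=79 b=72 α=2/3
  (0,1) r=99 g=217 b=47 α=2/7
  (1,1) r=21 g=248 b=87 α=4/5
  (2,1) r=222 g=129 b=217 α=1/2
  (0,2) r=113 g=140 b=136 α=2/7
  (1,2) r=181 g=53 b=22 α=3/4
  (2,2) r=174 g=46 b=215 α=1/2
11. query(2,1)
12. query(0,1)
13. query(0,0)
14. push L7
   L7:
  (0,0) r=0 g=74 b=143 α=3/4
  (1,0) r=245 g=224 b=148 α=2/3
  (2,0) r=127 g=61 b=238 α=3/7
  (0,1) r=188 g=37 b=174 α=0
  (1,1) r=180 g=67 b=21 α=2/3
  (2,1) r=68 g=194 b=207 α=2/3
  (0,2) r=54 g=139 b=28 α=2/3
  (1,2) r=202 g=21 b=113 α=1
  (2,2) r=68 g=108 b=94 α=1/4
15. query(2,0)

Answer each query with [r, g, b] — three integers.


query (2,1) [L1,L2] — begin 0,0,0
after L1 α=0: [0, 0, 0]
after L2 α=1/3: [64/3, 245/3, 209/3]
→ [21, 82, 70]

at x=2,y=0 over L1,L2:
+L1 (α=3/8) → [72, 267/8, 57/2]
+L2 (α=3/5) → [177, 963/20, 132/5]
= [177, 48, 26]

at x=1,y=2 over L1,L2,L3:
L1 α=1/2: [7/2, 53, 109/2]
L2 α=1/2: [37/4, 149, 289/4]
L3 α=1/8: [391/32, 144, 2263/32]
= [12, 144, 71]

at x=2,y=1 over L1,L2,L4,L5,L6:
after L1 α=0: [0, 0, 0]
after L2 α=1/3: [64/3, 245/3, 209/3]
after L4 α=7/8: [5377/24, 4613/24, 3695/24]
after L5 α=5/8: [8537/64, 9933/64, 4535/64]
after L6 α=1/2: [22745/128, 18189/128, 18423/128]
= [178, 142, 144]

(0,1) stack=L1,L2,L4,L5,L6; from [0,0,0]:
L1 α=0: [0, 0, 0]
L2 α=0: [0, 0, 0]
L4 α=3/4: [471/4, 93/4, 57/2]
L5 α=5/7: [2231/14, 753/14, 117/7]
L6 α=2/7: [13927/98, 9841/98, 1243/49]
= [142, 100, 25]

at x=0,y=0 over L1,L2,L4,L5,L6:
after L1 α=2/3: [188/3, 2, 92]
after L2 α=5/6: [649/9, 259/2, 947/6]
after L4 α=2/3: [1423/27, 1007/6, 1883/18]
after L5 α=1/3: [8867/81, 1604/9, 2567/27]
after L6 α=5/6: [74477/486, 6472/27, 6211/81]
→ [153, 240, 77]

(2,0) stack=L1,L2,L4,L5,L6,L7; from [0,0,0]:
after L1 α=3/8: [72, 267/8, 57/2]
after L2 α=3/5: [177, 963/20, 132/5]
after L4 α=3/5: [1053/5, 1953/50, 1584/25]
after L5 α=3/4: [792/5, 10203/200, 5067/50]
after L6 α=2/3: [1762/15, 41803/600, 4089/50]
after L7 α=3/7: [12763/105, 69253/1050, 26028/175]
= [122, 66, 149]


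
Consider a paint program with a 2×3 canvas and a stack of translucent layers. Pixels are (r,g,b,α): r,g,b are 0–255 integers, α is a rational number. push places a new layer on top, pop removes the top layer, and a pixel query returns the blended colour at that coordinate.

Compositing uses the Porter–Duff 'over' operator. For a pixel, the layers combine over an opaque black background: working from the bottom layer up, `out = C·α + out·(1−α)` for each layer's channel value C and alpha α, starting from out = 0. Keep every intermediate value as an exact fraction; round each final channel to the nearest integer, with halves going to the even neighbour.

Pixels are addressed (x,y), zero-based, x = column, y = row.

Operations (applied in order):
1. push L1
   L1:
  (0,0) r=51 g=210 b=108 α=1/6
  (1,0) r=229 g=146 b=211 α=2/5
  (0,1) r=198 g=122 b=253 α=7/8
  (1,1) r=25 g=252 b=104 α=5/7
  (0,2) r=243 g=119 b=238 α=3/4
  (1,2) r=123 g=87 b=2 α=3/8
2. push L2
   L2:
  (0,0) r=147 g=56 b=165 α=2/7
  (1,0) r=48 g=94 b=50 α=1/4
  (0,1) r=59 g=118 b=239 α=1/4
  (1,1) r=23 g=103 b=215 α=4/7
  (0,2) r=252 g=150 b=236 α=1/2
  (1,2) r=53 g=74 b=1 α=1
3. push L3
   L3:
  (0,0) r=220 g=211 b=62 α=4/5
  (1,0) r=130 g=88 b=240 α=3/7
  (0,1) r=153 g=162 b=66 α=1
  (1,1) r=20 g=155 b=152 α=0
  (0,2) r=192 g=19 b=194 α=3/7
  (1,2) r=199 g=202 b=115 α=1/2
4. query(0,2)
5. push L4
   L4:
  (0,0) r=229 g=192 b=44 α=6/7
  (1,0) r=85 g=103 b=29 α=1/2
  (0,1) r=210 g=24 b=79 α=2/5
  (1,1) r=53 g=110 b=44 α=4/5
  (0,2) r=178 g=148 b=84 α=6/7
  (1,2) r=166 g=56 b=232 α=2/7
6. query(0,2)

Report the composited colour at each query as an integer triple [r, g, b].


at x=0,y=2 over L1,L2,L3:
+L1 (α=3/4) → [729/4, 357/4, 357/2]
+L2 (α=1/2) → [1737/8, 957/8, 829/4]
+L3 (α=3/7) → [2889/14, 153/2, 1411/7]
→ [206, 76, 202]

(0,2) stack=L1,L2,L3,L4; from [0,0,0]:
+L1 (α=3/4) → [729/4, 357/4, 357/2]
+L2 (α=1/2) → [1737/8, 957/8, 829/4]
+L3 (α=3/7) → [2889/14, 153/2, 1411/7]
+L4 (α=6/7) → [17841/98, 1929/14, 4939/49]
rounded: [182, 138, 101]


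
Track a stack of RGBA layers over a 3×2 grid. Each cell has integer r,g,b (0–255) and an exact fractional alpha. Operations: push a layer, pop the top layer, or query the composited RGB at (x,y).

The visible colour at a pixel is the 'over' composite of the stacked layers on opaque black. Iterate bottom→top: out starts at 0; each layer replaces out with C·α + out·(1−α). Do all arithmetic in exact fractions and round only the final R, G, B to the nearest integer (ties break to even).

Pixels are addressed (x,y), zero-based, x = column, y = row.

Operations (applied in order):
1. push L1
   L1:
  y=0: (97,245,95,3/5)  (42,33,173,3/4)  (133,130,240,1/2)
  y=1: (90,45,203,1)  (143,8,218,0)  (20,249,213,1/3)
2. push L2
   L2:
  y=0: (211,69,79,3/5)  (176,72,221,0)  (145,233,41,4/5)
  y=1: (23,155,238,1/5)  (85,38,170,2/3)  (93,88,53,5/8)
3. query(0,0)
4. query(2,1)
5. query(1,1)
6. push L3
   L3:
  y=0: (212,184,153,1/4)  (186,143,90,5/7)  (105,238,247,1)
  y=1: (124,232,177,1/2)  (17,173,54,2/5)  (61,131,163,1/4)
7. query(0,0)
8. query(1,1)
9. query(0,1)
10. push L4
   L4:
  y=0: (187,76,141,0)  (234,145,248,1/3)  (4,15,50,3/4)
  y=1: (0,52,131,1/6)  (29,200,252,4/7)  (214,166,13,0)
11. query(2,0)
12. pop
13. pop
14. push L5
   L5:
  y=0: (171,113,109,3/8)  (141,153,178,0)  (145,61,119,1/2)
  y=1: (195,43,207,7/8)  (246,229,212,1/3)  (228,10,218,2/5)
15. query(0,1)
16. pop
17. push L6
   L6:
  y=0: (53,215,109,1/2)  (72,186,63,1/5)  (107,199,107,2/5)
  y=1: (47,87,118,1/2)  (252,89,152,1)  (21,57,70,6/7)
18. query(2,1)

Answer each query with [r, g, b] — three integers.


query (0,0) [L1,L2] — begin 0,0,0
after L1 α=3/5: [291/5, 147, 57]
after L2 α=3/5: [3747/25, 501/5, 351/5]
rounded: [150, 100, 70]

query (2,1) [L1,L2] — begin 0,0,0
+L1 (α=1/3) → [20/3, 83, 71]
+L2 (α=5/8) → [485/8, 689/8, 239/4]
= [61, 86, 60]

query (1,1) [L1,L2] — begin 0,0,0
L1 α=0: [0, 0, 0]
L2 α=2/3: [170/3, 76/3, 340/3]
= [57, 25, 113]

query (0,0) [L1,L2,L3] — begin 0,0,0
+L1 (α=3/5) → [291/5, 147, 57]
+L2 (α=3/5) → [3747/25, 501/5, 351/5]
+L3 (α=1/4) → [16541/100, 2423/20, 909/10]
= [165, 121, 91]

at x=1,y=1 over L1,L2,L3:
after L1 α=0: [0, 0, 0]
after L2 α=2/3: [170/3, 76/3, 340/3]
after L3 α=2/5: [204/5, 422/5, 448/5]
rounded: [41, 84, 90]

at x=0,y=1 over L1,L2,L3:
+L1 (α=1) → [90, 45, 203]
+L2 (α=1/5) → [383/5, 67, 210]
+L3 (α=1/2) → [1003/10, 299/2, 387/2]
rounded: [100, 150, 194]

(2,0) stack=L1,L2,L3,L4; from [0,0,0]:
L1 α=1/2: [133/2, 65, 120]
L2 α=4/5: [1293/10, 997/5, 284/5]
L3 α=1: [105, 238, 247]
L4 α=3/4: [117/4, 283/4, 397/4]
→ [29, 71, 99]

query (0,1) [L1,L2,L5] — begin 0,0,0
L1 α=1: [90, 45, 203]
L2 α=1/5: [383/5, 67, 210]
L5 α=7/8: [901/5, 46, 1659/8]
= [180, 46, 207]

query (2,1) [L1,L2,L6] — begin 0,0,0
after L1 α=1/3: [20/3, 83, 71]
after L2 α=5/8: [485/8, 689/8, 239/4]
after L6 α=6/7: [1493/56, 3425/56, 1919/28]
= [27, 61, 69]


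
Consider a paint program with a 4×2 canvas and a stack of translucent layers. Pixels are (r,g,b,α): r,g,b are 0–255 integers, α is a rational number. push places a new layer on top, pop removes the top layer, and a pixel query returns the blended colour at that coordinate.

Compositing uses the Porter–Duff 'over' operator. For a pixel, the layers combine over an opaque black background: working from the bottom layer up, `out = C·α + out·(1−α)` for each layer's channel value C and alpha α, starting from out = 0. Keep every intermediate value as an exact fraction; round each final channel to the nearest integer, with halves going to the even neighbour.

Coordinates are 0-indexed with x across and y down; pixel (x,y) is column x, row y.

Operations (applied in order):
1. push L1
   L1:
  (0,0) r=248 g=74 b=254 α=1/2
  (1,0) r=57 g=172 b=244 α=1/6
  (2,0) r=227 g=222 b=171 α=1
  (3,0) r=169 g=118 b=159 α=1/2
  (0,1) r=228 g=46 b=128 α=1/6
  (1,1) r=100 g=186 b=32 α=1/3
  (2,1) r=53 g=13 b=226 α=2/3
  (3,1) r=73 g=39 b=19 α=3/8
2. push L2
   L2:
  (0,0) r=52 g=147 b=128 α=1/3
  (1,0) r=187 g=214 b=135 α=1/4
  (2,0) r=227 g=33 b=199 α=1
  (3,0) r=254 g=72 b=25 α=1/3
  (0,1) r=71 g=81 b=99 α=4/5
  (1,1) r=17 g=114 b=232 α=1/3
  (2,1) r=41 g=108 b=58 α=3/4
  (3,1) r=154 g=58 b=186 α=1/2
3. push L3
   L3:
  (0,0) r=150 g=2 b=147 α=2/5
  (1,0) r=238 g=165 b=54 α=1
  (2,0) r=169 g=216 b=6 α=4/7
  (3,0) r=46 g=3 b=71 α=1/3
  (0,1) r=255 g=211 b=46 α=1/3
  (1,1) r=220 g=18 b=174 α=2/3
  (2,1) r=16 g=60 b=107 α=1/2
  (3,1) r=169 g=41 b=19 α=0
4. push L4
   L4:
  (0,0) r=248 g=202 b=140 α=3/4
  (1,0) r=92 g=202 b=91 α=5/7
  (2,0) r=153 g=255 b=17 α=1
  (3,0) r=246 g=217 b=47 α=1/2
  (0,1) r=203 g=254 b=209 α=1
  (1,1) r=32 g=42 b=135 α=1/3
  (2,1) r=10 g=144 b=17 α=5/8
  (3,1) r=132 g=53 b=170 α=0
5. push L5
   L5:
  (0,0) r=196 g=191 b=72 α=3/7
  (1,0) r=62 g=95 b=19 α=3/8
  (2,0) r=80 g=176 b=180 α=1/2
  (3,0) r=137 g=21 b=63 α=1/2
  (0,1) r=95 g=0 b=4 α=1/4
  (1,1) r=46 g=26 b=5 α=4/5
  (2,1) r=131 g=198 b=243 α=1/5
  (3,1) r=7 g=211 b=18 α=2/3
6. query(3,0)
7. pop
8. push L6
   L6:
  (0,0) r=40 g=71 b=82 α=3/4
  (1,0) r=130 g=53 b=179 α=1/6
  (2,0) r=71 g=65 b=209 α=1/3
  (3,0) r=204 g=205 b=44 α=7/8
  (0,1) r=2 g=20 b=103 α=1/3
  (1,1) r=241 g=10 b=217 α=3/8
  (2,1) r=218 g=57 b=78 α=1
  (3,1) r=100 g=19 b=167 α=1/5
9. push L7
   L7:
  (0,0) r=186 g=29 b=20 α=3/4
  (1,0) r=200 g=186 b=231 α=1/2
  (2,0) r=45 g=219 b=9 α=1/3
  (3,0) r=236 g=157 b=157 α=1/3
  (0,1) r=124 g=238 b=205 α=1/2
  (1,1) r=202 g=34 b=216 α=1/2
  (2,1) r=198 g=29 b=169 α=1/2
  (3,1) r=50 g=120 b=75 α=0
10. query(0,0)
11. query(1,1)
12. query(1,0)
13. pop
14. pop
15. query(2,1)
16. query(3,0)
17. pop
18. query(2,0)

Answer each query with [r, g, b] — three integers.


at x=3,y=0 over L1,L2,L3,L4,L5:
L1 α=1/2: [169/2, 59, 159/2]
L2 α=1/3: [141, 190/3, 184/3]
L3 α=1/3: [328/3, 389/9, 581/9]
L4 α=1/2: [533/3, 1171/9, 502/9]
L5 α=1/2: [472/3, 680/9, 1069/18]
= [157, 76, 59]

(0,0) stack=L1,L2,L3,L4,L6,L7; from [0,0,0]:
after L1 α=1/2: [124, 37, 127]
after L2 α=1/3: [100, 221/3, 382/3]
after L3 α=2/5: [120, 45, 676/5]
after L4 α=3/4: [216, 651/4, 694/5]
after L6 α=3/4: [84, 1503/16, 481/5]
after L7 α=3/4: [321/2, 2895/64, 781/20]
rounded: [160, 45, 39]

query (1,1) [L1,L2,L3,L4,L6,L7] — begin 0,0,0
+L1 (α=1/3) → [100/3, 62, 32/3]
+L2 (α=1/3) → [251/9, 238/3, 760/9]
+L3 (α=2/3) → [4211/27, 346/9, 3892/27]
+L4 (α=1/3) → [9286/81, 1070/27, 11429/81]
+L6 (α=3/8) → [104993/648, 770/27, 27469/162]
+L7 (α=1/2) → [235889/1296, 844/27, 62461/324]
rounded: [182, 31, 193]

at x=1,y=0 over L1,L2,L3,L4,L6,L7:
L1 α=1/6: [19/2, 86/3, 122/3]
L2 α=1/4: [431/8, 75, 257/4]
L3 α=1: [238, 165, 54]
L4 α=5/7: [936/7, 1340/7, 563/7]
L6 α=1/6: [2795/21, 2357/14, 678/7]
L7 α=1/2: [6995/42, 4961/28, 2295/14]
= [167, 177, 164]

at x=2,y=1 over L1,L2,L3,L4:
+L1 (α=2/3) → [106/3, 26/3, 452/3]
+L2 (α=3/4) → [475/12, 499/6, 487/6]
+L3 (α=1/2) → [667/24, 859/12, 1129/12]
+L4 (α=5/8) → [1067/64, 3739/32, 1469/32]
rounded: [17, 117, 46]

at x=3,y=0 over L1,L2,L3,L4:
+L1 (α=1/2) → [169/2, 59, 159/2]
+L2 (α=1/3) → [141, 190/3, 184/3]
+L3 (α=1/3) → [328/3, 389/9, 581/9]
+L4 (α=1/2) → [533/3, 1171/9, 502/9]
= [178, 130, 56]

at x=2,y=0 over L1,L2,L3:
after L1 α=1: [227, 222, 171]
after L2 α=1: [227, 33, 199]
after L3 α=4/7: [1357/7, 963/7, 621/7]
rounded: [194, 138, 89]


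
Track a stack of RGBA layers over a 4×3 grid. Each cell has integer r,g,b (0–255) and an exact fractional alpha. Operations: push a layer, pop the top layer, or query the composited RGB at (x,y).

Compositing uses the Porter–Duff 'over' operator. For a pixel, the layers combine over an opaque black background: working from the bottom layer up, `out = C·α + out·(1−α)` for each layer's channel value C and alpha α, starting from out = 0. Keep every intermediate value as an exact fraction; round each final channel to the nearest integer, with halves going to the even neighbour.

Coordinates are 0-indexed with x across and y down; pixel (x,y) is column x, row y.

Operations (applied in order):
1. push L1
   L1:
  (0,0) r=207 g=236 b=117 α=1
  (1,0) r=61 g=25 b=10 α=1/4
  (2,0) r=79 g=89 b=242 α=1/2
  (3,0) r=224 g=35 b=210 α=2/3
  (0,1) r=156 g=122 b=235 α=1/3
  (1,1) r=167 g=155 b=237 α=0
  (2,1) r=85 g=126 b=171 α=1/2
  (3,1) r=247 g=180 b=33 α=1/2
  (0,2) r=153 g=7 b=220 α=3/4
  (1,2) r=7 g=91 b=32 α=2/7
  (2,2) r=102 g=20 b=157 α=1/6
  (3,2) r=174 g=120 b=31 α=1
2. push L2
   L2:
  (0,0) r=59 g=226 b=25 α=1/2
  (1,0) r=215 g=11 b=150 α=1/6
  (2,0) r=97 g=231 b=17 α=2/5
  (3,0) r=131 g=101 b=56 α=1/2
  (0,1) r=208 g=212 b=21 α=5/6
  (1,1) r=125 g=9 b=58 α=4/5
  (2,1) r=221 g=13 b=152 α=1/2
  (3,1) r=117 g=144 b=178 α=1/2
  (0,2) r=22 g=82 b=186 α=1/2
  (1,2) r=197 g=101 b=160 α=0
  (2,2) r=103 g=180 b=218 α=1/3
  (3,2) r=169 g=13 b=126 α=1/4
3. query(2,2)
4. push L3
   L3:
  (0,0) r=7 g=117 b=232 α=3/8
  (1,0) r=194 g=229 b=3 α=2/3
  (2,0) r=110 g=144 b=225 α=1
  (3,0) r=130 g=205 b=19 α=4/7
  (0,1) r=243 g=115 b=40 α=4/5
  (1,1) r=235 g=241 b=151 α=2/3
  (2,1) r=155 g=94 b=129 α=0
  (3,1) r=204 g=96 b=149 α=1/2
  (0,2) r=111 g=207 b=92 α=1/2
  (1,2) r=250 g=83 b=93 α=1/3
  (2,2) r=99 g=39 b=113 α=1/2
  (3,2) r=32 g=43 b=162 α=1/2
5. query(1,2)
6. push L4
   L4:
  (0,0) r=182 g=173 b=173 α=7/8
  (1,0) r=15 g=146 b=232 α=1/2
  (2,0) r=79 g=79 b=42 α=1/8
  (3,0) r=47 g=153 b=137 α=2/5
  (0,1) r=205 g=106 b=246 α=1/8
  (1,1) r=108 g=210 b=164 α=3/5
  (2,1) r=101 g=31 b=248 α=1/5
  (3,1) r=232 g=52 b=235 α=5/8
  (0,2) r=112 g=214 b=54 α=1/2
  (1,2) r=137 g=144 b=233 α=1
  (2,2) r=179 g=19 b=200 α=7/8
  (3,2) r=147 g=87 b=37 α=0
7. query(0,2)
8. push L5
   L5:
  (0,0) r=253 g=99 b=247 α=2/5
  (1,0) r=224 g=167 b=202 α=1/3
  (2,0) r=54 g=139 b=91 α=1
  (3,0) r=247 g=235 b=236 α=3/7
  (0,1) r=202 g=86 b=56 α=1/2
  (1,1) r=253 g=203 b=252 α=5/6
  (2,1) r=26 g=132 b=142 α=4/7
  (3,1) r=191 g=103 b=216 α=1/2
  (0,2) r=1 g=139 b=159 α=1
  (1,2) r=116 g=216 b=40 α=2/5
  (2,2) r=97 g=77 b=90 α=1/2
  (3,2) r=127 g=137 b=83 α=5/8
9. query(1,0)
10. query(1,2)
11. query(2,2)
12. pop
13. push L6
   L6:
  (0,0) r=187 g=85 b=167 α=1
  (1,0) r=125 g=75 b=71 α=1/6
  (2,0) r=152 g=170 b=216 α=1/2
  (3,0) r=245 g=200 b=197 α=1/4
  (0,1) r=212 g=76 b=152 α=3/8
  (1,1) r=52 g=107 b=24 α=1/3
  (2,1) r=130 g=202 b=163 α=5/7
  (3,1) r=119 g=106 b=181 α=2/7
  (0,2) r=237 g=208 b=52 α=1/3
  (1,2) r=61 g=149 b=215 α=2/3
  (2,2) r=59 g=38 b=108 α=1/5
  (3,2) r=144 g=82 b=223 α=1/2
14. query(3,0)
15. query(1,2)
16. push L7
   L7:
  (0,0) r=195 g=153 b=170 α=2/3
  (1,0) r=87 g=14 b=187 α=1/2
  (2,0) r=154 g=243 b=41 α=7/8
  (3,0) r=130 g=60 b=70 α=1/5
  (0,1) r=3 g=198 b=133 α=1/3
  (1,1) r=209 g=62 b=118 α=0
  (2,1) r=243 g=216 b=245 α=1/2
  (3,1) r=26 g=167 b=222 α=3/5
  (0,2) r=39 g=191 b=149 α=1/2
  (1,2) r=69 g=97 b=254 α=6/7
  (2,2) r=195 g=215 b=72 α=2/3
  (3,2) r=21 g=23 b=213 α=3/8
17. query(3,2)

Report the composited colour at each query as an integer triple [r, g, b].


query (2,2) [L1,L2] — begin 0,0,0
after L1 α=1/6: [17, 10/3, 157/6]
after L2 α=1/3: [137/3, 560/9, 811/9]
= [46, 62, 90]

(1,2) stack=L1,L2,L3; from [0,0,0]:
+L1 (α=2/7) → [2, 26, 64/7]
+L2 (α=0) → [2, 26, 64/7]
+L3 (α=1/3) → [254/3, 45, 779/21]
= [85, 45, 37]

at x=0,y=2 over L1,L2,L3,L4:
+L1 (α=3/4) → [459/4, 21/4, 165]
+L2 (α=1/2) → [547/8, 349/8, 351/2]
+L3 (α=1/2) → [1435/16, 2005/16, 535/4]
+L4 (α=1/2) → [3227/32, 5429/32, 751/8]
= [101, 170, 94]

query (1,0) [L1,L2,L3,L4,L5] — begin 0,0,0
+L1 (α=1/4) → [61/4, 25/4, 5/2]
+L2 (α=1/6) → [1165/24, 169/24, 325/12]
+L3 (α=2/3) → [10477/72, 11161/72, 397/36]
+L4 (α=1/2) → [11557/144, 21673/144, 8749/72]
+L5 (α=1/3) → [27685/216, 33697/216, 16021/108]
= [128, 156, 148]

query (1,2) [L1,L2,L3,L4,L5] — begin 0,0,0
after L1 α=2/7: [2, 26, 64/7]
after L2 α=0: [2, 26, 64/7]
after L3 α=1/3: [254/3, 45, 779/21]
after L4 α=1: [137, 144, 233]
after L5 α=2/5: [643/5, 864/5, 779/5]
= [129, 173, 156]

(2,2) stack=L1,L2,L3,L4,L5; from [0,0,0]:
after L1 α=1/6: [17, 10/3, 157/6]
after L2 α=1/3: [137/3, 560/9, 811/9]
after L3 α=1/2: [217/3, 911/18, 914/9]
after L4 α=7/8: [497/3, 3305/144, 6757/36]
after L5 α=1/2: [394/3, 14393/288, 9997/72]
= [131, 50, 139]

at x=3,y=0 over L1,L2,L3,L4,L6:
L1 α=2/3: [448/3, 70/3, 140]
L2 α=1/2: [841/6, 373/6, 98]
L3 α=4/7: [1881/14, 2013/14, 370/7]
L4 α=2/5: [6959/70, 10323/70, 3028/35]
L6 α=1/4: [38027/280, 44969/280, 15979/140]
→ [136, 161, 114]

query (1,2) [L1,L2,L3,L4,L6] — begin 0,0,0
+L1 (α=2/7) → [2, 26, 64/7]
+L2 (α=0) → [2, 26, 64/7]
+L3 (α=1/3) → [254/3, 45, 779/21]
+L4 (α=1) → [137, 144, 233]
+L6 (α=2/3) → [259/3, 442/3, 221]
= [86, 147, 221]

query (3,2) [L1,L2,L3,L4,L6,L7] — begin 0,0,0
after L1 α=1: [174, 120, 31]
after L2 α=1/4: [691/4, 373/4, 219/4]
after L3 α=1/2: [819/8, 545/8, 867/8]
after L4 α=0: [819/8, 545/8, 867/8]
after L6 α=1/2: [1971/16, 1201/16, 2651/16]
after L7 α=3/8: [10863/128, 7109/128, 23479/128]
→ [85, 56, 183]


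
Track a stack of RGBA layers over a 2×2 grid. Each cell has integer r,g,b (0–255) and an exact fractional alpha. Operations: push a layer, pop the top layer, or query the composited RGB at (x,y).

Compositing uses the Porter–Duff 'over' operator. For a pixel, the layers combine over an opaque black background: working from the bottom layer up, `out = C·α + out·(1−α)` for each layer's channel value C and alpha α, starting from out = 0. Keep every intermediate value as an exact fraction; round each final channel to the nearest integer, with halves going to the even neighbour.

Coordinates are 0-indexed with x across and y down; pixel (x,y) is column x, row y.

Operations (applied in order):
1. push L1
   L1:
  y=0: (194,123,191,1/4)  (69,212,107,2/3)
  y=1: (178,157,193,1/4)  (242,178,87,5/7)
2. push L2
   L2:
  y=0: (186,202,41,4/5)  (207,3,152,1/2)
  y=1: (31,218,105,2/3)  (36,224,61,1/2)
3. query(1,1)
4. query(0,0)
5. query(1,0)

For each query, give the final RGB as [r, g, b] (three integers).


at x=1,y=1 over L1,L2:
after L1 α=5/7: [1210/7, 890/7, 435/7]
after L2 α=1/2: [731/7, 1229/7, 431/7]
= [104, 176, 62]

query (0,0) [L1,L2] — begin 0,0,0
+L1 (α=1/4) → [97/2, 123/4, 191/4]
+L2 (α=4/5) → [317/2, 671/4, 847/20]
= [158, 168, 42]

query (1,0) [L1,L2] — begin 0,0,0
+L1 (α=2/3) → [46, 424/3, 214/3]
+L2 (α=1/2) → [253/2, 433/6, 335/3]
→ [126, 72, 112]


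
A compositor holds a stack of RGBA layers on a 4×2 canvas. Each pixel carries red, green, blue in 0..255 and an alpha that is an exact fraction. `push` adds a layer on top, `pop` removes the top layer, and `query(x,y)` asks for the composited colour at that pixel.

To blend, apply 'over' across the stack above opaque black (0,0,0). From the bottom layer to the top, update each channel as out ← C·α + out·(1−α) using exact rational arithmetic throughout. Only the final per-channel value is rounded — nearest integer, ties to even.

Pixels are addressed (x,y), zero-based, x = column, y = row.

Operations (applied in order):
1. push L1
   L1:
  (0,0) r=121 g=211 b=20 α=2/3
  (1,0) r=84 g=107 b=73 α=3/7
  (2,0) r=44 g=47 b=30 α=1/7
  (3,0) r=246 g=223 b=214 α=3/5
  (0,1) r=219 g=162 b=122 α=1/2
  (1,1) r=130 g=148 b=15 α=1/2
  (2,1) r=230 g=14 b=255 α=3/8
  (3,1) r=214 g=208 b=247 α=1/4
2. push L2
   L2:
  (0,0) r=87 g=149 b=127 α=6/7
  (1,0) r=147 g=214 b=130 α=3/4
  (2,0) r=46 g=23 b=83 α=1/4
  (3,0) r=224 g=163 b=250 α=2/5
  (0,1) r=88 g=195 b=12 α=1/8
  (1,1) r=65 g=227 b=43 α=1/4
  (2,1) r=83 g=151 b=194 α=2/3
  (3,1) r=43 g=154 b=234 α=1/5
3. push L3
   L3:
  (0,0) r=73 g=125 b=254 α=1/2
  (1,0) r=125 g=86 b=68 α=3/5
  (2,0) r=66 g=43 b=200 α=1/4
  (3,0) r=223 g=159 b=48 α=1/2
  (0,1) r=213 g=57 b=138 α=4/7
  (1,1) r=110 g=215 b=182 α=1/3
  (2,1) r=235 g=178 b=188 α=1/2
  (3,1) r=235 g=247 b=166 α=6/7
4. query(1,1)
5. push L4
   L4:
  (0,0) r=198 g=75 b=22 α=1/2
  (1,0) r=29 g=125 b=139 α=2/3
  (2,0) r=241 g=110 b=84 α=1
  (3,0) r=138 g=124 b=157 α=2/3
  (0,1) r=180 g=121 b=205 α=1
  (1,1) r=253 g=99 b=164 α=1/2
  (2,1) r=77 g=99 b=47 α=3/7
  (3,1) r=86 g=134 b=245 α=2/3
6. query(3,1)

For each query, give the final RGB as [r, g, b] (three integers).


query (1,1) [L1,L2,L3] — begin 0,0,0
+L1 (α=1/2) → [65, 74, 15/2]
+L2 (α=1/4) → [65, 449/4, 131/8]
+L3 (α=1/3) → [80, 293/2, 859/12]
→ [80, 146, 72]

at x=3,y=1 over L1,L2,L3,L4:
after L1 α=1/4: [107/2, 52, 247/4]
after L2 α=1/5: [257/5, 362/5, 481/5]
after L3 α=6/7: [7307/35, 7772/35, 5461/35]
after L4 α=2/3: [13327/105, 17152/105, 7537/35]
rounded: [127, 163, 215]


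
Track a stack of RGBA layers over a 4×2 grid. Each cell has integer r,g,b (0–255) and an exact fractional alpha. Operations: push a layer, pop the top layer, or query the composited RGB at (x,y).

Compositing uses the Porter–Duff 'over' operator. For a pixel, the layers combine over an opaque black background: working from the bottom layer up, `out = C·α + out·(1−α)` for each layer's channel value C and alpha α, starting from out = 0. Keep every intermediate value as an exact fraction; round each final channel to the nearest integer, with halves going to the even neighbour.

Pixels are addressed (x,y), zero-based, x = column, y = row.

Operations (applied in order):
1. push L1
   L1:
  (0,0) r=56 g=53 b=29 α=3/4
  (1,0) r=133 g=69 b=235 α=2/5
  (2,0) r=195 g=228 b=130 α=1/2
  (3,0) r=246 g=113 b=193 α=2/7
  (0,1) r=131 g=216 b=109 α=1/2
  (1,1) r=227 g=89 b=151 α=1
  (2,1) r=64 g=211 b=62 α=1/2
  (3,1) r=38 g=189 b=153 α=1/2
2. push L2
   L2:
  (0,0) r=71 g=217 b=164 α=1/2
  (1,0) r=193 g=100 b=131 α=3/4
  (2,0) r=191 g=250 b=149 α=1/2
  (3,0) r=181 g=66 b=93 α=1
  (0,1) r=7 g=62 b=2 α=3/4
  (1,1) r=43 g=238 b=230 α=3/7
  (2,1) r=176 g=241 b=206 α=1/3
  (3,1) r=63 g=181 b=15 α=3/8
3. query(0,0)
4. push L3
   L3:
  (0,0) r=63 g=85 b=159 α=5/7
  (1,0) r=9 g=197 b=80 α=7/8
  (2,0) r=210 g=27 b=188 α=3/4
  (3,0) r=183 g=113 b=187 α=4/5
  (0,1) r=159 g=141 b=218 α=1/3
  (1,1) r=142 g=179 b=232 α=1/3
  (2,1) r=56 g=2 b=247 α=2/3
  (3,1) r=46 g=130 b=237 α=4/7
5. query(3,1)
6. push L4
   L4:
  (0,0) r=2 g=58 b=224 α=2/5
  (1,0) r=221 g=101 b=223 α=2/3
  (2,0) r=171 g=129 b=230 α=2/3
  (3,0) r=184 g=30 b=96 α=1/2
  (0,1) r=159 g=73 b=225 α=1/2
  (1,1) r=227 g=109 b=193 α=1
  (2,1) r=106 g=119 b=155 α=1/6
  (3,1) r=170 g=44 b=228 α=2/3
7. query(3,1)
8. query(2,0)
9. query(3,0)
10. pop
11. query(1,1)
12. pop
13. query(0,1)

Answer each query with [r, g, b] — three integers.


(0,0) stack=L1,L2; from [0,0,0]:
L1 α=3/4: [42, 159/4, 87/4]
L2 α=1/2: [113/2, 1027/8, 743/8]
rounded: [56, 128, 93]

(3,1) stack=L1,L2,L3; from [0,0,0]:
+L1 (α=1/2) → [19, 189/2, 153/2]
+L2 (α=3/8) → [71/2, 2031/16, 855/16]
+L3 (α=4/7) → [83/2, 2059/16, 17733/112]
rounded: [42, 129, 158]

(3,1) stack=L1,L2,L3,L4; from [0,0,0]:
L1 α=1/2: [19, 189/2, 153/2]
L2 α=3/8: [71/2, 2031/16, 855/16]
L3 α=4/7: [83/2, 2059/16, 17733/112]
L4 α=2/3: [763/6, 3467/48, 22935/112]
→ [127, 72, 205]

at x=2,y=0 over L1,L2,L3,L4:
after L1 α=1/2: [195/2, 114, 65]
after L2 α=1/2: [577/4, 182, 107]
after L3 α=3/4: [3097/16, 263/4, 671/4]
after L4 α=2/3: [8569/48, 1295/12, 837/4]
→ [179, 108, 209]

(3,0) stack=L1,L2,L3,L4; from [0,0,0]:
L1 α=2/7: [492/7, 226/7, 386/7]
L2 α=1: [181, 66, 93]
L3 α=4/5: [913/5, 518/5, 841/5]
L4 α=1/2: [1833/10, 334/5, 1321/10]
= [183, 67, 132]

query (1,1) [L1,L2,L3] — begin 0,0,0
L1 α=1: [227, 89, 151]
L2 α=3/7: [1037/7, 1070/7, 1294/7]
L3 α=1/3: [3068/21, 1131/7, 1404/7]
= [146, 162, 201]

query (0,1) [L1,L2] — begin 0,0,0
+L1 (α=1/2) → [131/2, 108, 109/2]
+L2 (α=3/4) → [173/8, 147/2, 121/8]
rounded: [22, 74, 15]


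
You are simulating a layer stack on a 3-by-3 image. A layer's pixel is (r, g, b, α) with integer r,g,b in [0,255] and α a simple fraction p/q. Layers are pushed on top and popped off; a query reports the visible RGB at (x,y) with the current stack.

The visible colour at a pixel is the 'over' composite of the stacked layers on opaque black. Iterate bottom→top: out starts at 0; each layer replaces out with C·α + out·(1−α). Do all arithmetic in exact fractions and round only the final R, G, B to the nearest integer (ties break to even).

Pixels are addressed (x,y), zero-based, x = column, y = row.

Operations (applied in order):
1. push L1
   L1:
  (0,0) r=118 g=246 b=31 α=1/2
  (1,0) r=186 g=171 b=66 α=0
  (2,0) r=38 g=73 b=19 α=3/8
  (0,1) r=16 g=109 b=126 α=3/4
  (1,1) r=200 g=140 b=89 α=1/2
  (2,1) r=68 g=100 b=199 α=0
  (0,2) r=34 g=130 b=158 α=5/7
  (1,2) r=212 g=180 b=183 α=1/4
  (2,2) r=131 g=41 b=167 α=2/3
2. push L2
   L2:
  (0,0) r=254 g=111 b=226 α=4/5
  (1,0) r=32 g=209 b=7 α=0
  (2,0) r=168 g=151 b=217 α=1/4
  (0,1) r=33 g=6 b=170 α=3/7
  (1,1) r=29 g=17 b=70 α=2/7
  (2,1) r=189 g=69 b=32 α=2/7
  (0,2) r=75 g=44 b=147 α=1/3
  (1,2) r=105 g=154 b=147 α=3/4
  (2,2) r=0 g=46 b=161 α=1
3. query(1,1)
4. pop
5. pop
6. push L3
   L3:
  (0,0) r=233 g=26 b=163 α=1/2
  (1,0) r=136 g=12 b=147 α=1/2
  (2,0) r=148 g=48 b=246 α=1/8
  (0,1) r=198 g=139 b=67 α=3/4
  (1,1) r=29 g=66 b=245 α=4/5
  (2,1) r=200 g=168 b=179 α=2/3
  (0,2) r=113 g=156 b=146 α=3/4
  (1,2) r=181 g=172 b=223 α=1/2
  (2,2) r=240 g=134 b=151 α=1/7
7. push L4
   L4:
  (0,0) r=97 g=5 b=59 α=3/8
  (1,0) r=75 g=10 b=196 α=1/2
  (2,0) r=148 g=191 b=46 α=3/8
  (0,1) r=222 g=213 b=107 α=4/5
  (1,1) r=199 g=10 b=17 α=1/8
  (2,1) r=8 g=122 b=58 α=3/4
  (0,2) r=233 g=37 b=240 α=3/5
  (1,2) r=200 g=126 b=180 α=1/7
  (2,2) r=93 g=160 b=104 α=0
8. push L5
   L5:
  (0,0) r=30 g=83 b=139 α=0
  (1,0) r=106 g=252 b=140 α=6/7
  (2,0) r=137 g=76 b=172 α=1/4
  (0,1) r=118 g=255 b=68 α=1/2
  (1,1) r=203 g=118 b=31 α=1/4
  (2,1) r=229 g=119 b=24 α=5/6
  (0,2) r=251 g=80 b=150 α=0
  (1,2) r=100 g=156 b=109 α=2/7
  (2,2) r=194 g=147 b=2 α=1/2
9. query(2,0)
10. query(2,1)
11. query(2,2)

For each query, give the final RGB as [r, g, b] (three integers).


query (1,1) [L1,L2] — begin 0,0,0
L1 α=1/2: [100, 70, 89/2]
L2 α=2/7: [558/7, 384/7, 725/14]
= [80, 55, 52]

(2,0) stack=L3,L4,L5; from [0,0,0]:
L3 α=1/8: [37/2, 6, 123/4]
L4 α=3/8: [1073/16, 603/8, 1167/32]
L5 α=1/4: [5411/64, 2417/32, 9005/128]
→ [85, 76, 70]

(2,1) stack=L3,L4,L5; from [0,0,0]:
after L3 α=2/3: [400/3, 112, 358/3]
after L4 α=3/4: [118/3, 239/2, 220/3]
after L5 α=5/6: [3553/18, 1429/12, 290/9]
rounded: [197, 119, 32]

at x=2,y=2 over L3,L4,L5:
after L3 α=1/7: [240/7, 134/7, 151/7]
after L4 α=0: [240/7, 134/7, 151/7]
after L5 α=1/2: [799/7, 1163/14, 165/14]
rounded: [114, 83, 12]


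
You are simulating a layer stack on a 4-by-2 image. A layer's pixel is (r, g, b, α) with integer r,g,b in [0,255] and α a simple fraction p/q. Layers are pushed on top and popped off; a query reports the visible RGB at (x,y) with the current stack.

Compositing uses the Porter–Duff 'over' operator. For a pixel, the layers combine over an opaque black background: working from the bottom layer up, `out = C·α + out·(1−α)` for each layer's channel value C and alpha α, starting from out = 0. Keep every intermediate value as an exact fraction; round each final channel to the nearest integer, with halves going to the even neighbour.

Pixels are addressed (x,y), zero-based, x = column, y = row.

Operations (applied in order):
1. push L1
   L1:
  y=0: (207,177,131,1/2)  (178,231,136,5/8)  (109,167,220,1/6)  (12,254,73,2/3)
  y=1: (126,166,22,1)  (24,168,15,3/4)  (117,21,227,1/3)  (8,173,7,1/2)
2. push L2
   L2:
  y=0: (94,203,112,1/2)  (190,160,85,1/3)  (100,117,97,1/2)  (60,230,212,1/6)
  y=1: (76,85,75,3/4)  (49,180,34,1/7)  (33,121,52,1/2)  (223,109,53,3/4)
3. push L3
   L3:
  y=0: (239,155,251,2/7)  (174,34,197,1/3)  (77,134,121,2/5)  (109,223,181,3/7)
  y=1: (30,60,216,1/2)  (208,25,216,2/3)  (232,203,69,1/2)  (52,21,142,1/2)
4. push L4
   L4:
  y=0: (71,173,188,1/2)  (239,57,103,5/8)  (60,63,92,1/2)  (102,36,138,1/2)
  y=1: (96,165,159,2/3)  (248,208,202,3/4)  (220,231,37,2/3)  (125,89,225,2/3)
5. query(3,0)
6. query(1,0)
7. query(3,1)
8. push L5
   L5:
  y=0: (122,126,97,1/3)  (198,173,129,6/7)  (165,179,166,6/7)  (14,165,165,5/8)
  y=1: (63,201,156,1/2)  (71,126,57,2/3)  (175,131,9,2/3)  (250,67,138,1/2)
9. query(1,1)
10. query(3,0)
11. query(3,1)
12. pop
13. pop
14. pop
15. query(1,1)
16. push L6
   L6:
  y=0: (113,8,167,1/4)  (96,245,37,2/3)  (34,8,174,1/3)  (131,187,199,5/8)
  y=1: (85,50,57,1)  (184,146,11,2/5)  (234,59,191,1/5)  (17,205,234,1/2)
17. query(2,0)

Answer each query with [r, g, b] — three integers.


query (3,0) [L1,L2,L3,L4] — begin 0,0,0
after L1 α=2/3: [8, 508/3, 146/3]
after L2 α=1/6: [50/3, 1615/9, 683/9]
after L3 α=3/7: [1181/21, 1783/9, 7619/63]
after L4 α=1/2: [3323/42, 2107/18, 16313/126]
→ [79, 117, 129]

(1,0) stack=L1,L2,L3,L4; from [0,0,0]:
+L1 (α=5/8) → [445/4, 1155/8, 85]
+L2 (α=1/3) → [275/2, 1795/12, 85]
+L3 (α=1/3) → [449/3, 1999/18, 367/3]
+L4 (α=5/8) → [411/2, 3709/48, 441/4]
= [206, 77, 110]

query (3,1) [L1,L2,L3,L4] — begin 0,0,0
L1 α=1/2: [4, 173/2, 7/2]
L2 α=3/4: [673/4, 827/8, 325/8]
L3 α=1/2: [881/8, 995/16, 1461/16]
L4 α=2/3: [2881/24, 1281/16, 2887/16]
rounded: [120, 80, 180]

(1,1) stack=L1,L2,L3,L4,L5; from [0,0,0]:
L1 α=3/4: [18, 126, 45/4]
L2 α=1/7: [157/7, 936/7, 29/2]
L3 α=2/3: [1023/7, 1286/21, 893/6]
L4 α=3/4: [6231/28, 7195/42, 4529/24]
L5 α=2/3: [10207/84, 17779/126, 7265/72]
rounded: [122, 141, 101]

at x=3,y=0 over L1,L2,L3,L4,L5:
L1 α=2/3: [8, 508/3, 146/3]
L2 α=1/6: [50/3, 1615/9, 683/9]
L3 α=3/7: [1181/21, 1783/9, 7619/63]
L4 α=1/2: [3323/42, 2107/18, 16313/126]
L5 α=5/8: [4303/112, 7057/48, 50963/336]
rounded: [38, 147, 152]

(3,1) stack=L1,L2,L3,L4,L5; from [0,0,0]:
L1 α=1/2: [4, 173/2, 7/2]
L2 α=3/4: [673/4, 827/8, 325/8]
L3 α=1/2: [881/8, 995/16, 1461/16]
L4 α=2/3: [2881/24, 1281/16, 2887/16]
L5 α=1/2: [8881/48, 2353/32, 5095/32]
rounded: [185, 74, 159]

(1,1) stack=L1,L2; from [0,0,0]:
+L1 (α=3/4) → [18, 126, 45/4]
+L2 (α=1/7) → [157/7, 936/7, 29/2]
→ [22, 134, 14]

query (2,0) [L1,L2,L6] — begin 0,0,0
L1 α=1/6: [109/6, 167/6, 110/3]
L2 α=1/2: [709/12, 869/12, 401/6]
L6 α=1/3: [913/18, 917/18, 923/9]
rounded: [51, 51, 103]


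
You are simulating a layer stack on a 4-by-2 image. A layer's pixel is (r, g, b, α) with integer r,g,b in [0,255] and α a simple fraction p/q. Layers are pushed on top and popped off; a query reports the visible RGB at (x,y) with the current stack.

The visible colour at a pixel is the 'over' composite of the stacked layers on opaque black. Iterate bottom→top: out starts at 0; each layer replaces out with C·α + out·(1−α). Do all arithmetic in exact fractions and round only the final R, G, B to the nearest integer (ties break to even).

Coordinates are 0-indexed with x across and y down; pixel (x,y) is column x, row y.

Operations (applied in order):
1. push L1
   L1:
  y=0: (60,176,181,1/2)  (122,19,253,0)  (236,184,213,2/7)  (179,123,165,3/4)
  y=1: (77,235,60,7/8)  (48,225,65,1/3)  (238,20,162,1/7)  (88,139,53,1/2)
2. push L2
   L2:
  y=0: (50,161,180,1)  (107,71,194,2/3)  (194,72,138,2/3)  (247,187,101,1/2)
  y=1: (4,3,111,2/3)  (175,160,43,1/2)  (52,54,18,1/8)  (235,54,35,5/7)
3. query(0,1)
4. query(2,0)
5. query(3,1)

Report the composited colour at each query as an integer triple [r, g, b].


query (0,1) [L1,L2] — begin 0,0,0
+L1 (α=7/8) → [539/8, 1645/8, 105/2]
+L2 (α=2/3) → [201/8, 1693/24, 183/2]
rounded: [25, 71, 92]

query (2,0) [L1,L2] — begin 0,0,0
after L1 α=2/7: [472/7, 368/7, 426/7]
after L2 α=2/3: [3188/21, 1376/21, 786/7]
→ [152, 66, 112]

(3,1) stack=L1,L2; from [0,0,0]:
+L1 (α=1/2) → [44, 139/2, 53/2]
+L2 (α=5/7) → [1263/7, 409/7, 228/7]
rounded: [180, 58, 33]


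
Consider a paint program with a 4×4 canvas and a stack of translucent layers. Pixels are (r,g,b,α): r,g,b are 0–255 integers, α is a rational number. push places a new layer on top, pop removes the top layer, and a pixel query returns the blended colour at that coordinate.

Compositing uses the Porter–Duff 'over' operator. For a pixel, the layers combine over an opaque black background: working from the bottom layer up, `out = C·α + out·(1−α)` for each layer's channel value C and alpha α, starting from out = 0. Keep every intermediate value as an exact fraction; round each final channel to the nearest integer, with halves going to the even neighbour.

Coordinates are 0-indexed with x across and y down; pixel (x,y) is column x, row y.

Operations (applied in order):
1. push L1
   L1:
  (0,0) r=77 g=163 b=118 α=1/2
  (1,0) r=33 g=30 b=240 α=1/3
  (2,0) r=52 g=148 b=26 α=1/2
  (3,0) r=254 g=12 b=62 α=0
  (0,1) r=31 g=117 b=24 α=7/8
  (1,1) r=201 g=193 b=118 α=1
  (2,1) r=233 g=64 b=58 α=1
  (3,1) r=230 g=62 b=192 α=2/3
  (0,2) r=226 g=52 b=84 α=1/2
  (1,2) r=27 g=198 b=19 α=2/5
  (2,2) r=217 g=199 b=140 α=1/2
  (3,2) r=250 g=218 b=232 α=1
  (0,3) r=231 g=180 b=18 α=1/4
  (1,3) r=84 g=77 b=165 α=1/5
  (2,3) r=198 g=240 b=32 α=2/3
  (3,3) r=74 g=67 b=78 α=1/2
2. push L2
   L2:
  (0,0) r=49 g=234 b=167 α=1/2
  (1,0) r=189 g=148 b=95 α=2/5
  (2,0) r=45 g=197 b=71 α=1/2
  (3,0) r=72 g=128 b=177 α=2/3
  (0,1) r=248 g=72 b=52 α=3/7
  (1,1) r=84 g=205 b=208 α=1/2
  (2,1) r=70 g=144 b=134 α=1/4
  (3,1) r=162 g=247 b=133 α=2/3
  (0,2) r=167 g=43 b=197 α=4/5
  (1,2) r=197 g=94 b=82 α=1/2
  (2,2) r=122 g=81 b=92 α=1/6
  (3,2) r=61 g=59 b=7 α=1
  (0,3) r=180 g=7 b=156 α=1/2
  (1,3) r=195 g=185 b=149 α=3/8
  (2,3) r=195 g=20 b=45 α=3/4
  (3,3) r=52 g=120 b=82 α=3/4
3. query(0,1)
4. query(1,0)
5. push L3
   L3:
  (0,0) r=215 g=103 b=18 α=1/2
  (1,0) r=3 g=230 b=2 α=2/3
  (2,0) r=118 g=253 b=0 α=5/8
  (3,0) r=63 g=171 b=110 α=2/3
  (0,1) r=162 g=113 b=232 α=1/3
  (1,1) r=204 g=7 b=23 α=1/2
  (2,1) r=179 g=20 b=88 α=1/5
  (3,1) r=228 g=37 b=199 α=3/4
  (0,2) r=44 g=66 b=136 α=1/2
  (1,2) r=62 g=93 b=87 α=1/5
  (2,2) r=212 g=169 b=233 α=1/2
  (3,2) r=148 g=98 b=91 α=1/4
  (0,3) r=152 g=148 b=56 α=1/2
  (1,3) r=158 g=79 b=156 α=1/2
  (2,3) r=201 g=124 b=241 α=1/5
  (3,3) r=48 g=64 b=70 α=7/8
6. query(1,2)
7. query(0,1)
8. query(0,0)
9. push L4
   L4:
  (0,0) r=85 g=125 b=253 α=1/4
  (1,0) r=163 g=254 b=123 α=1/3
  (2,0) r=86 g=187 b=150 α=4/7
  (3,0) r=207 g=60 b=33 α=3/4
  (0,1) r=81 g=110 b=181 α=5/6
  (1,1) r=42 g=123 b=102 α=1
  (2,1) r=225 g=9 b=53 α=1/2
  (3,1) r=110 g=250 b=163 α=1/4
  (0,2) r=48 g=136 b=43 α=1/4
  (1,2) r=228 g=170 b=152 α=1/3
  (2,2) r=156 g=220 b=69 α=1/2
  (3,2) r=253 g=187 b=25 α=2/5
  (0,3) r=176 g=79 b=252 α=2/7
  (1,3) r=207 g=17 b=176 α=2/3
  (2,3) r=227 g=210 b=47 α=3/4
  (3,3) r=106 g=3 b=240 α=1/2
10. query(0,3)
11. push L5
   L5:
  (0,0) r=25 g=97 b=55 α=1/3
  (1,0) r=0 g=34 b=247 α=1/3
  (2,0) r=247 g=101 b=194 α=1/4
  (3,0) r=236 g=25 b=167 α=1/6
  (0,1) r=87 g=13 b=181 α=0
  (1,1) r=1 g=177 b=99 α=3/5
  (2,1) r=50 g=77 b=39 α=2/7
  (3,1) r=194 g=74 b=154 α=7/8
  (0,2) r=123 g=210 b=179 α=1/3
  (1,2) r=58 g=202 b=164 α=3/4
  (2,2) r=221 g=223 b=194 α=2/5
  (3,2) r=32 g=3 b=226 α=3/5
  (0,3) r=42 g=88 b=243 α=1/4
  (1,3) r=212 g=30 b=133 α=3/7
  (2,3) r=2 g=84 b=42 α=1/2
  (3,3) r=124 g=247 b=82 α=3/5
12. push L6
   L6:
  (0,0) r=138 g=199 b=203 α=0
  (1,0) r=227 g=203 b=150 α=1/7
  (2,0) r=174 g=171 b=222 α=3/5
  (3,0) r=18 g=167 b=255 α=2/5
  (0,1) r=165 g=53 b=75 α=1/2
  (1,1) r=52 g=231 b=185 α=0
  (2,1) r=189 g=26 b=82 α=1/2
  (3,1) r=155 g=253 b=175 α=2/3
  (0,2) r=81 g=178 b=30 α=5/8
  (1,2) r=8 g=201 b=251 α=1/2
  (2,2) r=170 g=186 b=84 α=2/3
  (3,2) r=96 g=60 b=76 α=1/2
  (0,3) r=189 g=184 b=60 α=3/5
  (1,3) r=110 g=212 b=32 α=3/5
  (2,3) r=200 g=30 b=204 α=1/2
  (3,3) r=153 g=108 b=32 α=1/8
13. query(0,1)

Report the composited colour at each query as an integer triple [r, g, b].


query (0,1) [L1,L2] — begin 0,0,0
+L1 (α=7/8) → [217/8, 819/8, 21]
+L2 (α=3/7) → [1705/14, 1251/14, 240/7]
→ [122, 89, 34]

query (1,0) [L1,L2] — begin 0,0,0
after L1 α=1/3: [11, 10, 80]
after L2 α=2/5: [411/5, 326/5, 86]
rounded: [82, 65, 86]

(1,2) stack=L1,L2,L3; from [0,0,0]:
L1 α=2/5: [54/5, 396/5, 38/5]
L2 α=1/2: [1039/10, 433/5, 224/5]
L3 α=1/5: [2388/25, 2197/25, 1331/25]
= [96, 88, 53]

at x=0,y=1 over L1,L2,L3:
L1 α=7/8: [217/8, 819/8, 21]
L2 α=3/7: [1705/14, 1251/14, 240/7]
L3 α=1/3: [2839/21, 2042/21, 2104/21]
rounded: [135, 97, 100]

query (0,0) [L1,L2,L3] — begin 0,0,0
after L1 α=1/2: [77/2, 163/2, 59]
after L2 α=1/2: [175/4, 631/4, 113]
after L3 α=1/2: [1035/8, 1043/8, 131/2]
= [129, 130, 66]

query (0,3) [L1,L2,L3,L4] — begin 0,0,0
after L1 α=1/4: [231/4, 45, 9/2]
after L2 α=1/2: [951/8, 26, 321/4]
after L3 α=1/2: [2167/16, 87, 545/8]
after L4 α=2/7: [16467/112, 593/7, 6757/56]
rounded: [147, 85, 121]

(0,1) stack=L1,L2,L3,L4,L5,L6; from [0,0,0]:
L1 α=7/8: [217/8, 819/8, 21]
L2 α=3/7: [1705/14, 1251/14, 240/7]
L3 α=1/3: [2839/21, 2042/21, 2104/21]
L4 α=5/6: [5672/63, 6796/63, 21109/126]
L5 α=0: [5672/63, 6796/63, 21109/126]
L6 α=1/2: [16067/126, 10135/126, 30559/252]
= [128, 80, 121]
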